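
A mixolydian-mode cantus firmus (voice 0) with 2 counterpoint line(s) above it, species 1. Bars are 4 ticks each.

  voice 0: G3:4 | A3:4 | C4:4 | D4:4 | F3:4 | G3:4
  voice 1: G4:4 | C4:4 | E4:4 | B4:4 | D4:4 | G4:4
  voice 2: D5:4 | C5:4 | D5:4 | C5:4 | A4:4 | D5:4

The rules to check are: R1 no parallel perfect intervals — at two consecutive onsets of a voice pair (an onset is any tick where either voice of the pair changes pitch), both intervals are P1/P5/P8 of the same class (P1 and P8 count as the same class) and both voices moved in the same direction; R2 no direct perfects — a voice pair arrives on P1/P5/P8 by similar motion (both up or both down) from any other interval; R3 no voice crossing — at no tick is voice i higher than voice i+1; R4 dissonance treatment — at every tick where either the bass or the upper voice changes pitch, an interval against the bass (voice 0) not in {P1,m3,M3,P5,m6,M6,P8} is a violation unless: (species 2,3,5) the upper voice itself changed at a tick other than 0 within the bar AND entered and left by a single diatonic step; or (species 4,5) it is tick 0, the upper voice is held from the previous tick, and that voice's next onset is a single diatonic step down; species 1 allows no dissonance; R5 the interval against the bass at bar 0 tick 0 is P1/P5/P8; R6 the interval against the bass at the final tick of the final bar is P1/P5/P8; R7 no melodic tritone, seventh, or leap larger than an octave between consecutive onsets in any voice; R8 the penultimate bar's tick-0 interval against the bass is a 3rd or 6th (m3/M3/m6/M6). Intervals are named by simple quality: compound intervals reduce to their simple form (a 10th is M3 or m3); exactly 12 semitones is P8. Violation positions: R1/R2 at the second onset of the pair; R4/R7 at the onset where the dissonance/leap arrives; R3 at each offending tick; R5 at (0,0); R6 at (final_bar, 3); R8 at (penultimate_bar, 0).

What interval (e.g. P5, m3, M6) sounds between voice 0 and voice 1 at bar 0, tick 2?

P8

voice 0=G3 voice 1=G4 -> P8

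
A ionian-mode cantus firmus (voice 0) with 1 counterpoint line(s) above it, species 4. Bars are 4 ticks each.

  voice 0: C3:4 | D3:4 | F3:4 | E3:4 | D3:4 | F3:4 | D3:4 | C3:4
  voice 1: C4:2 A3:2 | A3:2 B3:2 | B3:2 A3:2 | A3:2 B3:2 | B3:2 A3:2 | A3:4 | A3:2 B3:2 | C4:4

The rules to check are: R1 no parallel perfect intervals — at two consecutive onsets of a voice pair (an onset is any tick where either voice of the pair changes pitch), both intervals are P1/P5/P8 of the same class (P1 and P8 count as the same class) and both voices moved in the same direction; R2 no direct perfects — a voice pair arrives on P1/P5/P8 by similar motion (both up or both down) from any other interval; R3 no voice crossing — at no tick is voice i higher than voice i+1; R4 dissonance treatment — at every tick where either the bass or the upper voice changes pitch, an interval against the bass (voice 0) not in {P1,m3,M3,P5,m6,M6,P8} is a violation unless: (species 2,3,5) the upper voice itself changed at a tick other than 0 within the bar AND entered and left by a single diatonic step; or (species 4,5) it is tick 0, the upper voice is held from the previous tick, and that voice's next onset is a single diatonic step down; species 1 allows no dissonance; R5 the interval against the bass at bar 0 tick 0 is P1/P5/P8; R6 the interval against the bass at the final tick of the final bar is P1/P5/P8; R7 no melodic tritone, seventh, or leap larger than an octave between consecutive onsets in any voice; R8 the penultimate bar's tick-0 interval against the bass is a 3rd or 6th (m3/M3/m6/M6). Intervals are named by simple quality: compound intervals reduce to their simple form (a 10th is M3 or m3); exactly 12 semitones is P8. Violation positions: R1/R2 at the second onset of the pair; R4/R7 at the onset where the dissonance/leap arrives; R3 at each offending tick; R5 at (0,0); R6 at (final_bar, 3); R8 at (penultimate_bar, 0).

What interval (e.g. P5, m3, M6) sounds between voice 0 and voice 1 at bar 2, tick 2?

voice 0=F3 voice 1=A3 -> M3

M3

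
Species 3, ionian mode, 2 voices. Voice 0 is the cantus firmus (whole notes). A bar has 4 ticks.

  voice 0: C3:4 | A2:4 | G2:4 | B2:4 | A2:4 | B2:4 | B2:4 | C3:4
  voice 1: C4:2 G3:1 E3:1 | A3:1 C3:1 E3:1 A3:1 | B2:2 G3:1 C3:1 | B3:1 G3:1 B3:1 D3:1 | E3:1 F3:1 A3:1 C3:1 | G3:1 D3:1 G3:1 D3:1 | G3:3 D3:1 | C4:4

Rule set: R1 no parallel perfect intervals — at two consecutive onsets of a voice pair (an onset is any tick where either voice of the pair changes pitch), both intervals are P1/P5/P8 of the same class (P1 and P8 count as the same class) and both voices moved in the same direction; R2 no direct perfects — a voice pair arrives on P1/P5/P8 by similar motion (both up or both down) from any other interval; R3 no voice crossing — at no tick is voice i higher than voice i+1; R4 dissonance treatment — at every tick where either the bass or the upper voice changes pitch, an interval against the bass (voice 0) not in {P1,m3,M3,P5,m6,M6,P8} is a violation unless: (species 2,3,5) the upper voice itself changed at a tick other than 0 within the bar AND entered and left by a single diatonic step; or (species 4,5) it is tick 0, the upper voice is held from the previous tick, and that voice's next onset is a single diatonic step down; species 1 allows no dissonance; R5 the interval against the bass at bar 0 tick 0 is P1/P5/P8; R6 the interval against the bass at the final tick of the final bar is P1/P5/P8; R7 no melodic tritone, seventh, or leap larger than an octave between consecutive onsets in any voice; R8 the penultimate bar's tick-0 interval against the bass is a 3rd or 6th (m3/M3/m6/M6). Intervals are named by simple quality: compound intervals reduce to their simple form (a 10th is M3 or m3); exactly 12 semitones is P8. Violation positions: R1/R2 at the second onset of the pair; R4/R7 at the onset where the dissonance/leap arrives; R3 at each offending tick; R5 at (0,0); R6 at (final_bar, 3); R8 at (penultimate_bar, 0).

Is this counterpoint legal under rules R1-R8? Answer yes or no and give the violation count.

bar 0: v0=C3 v1=C4 (P8)
bar 1: v0=A2 v1=A3 (P8)
bar 2: v0=G2 v1=B2 (M3)
bar 3: v0=B2 v1=B3 (P8)
bar 4: v0=A2 v1=E3 (P5)
bar 5: v0=B2 v1=G3 (m6)
bar 6: v0=B2 v1=G3 (m6)
bar 7: v0=C3 v1=C4 (P8)
  R7 @ bar2.0: A3->B2 leap 10st
  R4 @ bar2.3: G2/C3 P4 untreated
  R2 @ bar3.0: G2/C3 P4 -> B2/B3 P8 similar
  R7 @ bar3.0: C3->B3 leap 11st
  R2 @ bar7.0: B2/D3 m3 -> C3/C4 P8 similar
  R7 @ bar7.0: D3->C4 leap 10st

No (6 violations)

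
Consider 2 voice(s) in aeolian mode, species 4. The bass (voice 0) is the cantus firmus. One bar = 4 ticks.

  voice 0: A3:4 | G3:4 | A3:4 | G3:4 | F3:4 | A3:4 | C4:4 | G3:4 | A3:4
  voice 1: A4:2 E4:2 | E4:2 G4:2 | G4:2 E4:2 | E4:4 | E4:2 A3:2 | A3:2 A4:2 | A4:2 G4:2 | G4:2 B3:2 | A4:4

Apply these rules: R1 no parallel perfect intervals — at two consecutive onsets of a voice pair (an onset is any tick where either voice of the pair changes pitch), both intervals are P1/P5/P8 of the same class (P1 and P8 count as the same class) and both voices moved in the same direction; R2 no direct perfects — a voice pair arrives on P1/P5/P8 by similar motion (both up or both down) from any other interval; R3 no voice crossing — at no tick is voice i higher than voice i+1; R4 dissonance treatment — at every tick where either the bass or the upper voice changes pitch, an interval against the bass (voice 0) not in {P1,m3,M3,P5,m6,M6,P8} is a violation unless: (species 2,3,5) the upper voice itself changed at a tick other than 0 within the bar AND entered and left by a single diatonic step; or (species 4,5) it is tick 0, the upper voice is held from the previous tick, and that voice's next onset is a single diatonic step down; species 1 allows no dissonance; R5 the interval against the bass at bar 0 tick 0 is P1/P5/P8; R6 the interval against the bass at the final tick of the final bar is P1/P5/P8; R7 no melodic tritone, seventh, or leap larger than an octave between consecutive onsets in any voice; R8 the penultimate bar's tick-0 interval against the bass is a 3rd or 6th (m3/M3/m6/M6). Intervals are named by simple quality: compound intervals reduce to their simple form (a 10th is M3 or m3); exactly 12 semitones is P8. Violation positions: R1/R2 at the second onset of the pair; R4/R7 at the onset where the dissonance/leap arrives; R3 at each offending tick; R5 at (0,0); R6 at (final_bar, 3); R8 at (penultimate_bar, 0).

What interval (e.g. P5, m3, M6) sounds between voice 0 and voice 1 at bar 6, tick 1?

M6

voice 0=C4 voice 1=A4 -> M6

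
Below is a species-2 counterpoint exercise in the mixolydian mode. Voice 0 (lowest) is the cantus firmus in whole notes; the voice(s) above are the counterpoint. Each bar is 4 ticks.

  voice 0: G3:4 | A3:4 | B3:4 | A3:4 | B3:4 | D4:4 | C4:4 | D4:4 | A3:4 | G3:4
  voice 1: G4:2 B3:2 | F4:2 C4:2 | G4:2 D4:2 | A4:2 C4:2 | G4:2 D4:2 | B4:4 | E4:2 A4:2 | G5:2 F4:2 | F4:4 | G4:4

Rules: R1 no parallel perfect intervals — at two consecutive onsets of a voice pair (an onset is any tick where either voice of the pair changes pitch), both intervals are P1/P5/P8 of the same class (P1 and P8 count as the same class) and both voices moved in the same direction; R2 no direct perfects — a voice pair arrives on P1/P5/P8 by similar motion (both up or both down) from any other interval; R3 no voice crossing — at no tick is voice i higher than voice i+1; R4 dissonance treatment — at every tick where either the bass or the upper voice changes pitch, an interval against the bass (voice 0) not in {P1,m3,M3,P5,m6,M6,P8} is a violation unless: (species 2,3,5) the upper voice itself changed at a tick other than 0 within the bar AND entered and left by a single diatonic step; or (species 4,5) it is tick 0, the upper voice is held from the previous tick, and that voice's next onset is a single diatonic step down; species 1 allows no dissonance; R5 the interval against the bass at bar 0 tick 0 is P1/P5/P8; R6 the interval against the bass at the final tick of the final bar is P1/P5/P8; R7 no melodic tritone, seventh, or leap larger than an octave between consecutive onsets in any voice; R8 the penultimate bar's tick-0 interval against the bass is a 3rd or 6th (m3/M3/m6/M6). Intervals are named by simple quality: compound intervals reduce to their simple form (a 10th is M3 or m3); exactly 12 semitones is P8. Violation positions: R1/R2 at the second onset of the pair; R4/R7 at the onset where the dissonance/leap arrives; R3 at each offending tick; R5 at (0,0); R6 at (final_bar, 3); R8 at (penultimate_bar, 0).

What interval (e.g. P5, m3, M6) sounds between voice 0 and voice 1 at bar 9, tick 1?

P8

voice 0=G3 voice 1=G4 -> P8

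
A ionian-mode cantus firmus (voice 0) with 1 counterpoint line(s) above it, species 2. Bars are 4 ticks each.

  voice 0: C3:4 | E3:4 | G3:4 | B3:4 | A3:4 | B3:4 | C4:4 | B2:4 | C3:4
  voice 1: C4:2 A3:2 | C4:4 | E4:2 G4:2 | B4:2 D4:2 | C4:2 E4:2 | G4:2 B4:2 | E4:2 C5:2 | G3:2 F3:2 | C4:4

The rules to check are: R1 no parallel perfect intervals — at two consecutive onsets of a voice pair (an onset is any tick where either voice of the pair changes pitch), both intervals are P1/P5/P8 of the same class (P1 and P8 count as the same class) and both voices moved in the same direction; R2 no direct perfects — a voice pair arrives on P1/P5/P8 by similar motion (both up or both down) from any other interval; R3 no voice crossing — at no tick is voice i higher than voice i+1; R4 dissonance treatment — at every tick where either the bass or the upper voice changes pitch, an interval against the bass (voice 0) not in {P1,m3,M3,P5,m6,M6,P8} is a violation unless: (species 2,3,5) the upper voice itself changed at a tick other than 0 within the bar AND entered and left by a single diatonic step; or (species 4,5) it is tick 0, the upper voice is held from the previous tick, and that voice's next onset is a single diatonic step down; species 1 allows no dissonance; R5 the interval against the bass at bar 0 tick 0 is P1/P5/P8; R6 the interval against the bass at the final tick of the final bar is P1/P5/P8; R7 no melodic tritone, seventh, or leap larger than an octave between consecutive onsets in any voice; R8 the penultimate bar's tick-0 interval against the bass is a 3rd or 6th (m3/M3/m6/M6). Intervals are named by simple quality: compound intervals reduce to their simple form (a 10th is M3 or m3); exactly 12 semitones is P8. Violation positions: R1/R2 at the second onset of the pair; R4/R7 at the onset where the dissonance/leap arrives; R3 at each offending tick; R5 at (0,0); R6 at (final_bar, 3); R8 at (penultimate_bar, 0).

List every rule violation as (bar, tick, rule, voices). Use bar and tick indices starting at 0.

bar 0: v0=C3 v1=C4 downbeat P8
bar 1: v0=E3 v1=C4 downbeat m6
bar 2: v0=G3 v1=E4 downbeat M6
bar 3: v0=B3 v1=B4 downbeat P8
bar 4: v0=A3 v1=C4 downbeat m3
bar 5: v0=B3 v1=G4 downbeat m6
bar 6: v0=C4 v1=E4 downbeat M3
bar 7: v0=B2 v1=G3 downbeat m6
bar 8: v0=C3 v1=C4 downbeat P8
  -> R1 @ bar 3 tick 0 v(0, 1): G3/G4 P8 -> B3/B4 P8 similar
  -> R7 @ bar 7 tick 0 v(0,): C4->B2 leap 13st
  -> R7 @ bar 7 tick 0 v(1,): C5->G3 leap 17st
  -> R4 @ bar 7 tick 2 v(0, 1): B2/F3 TT untreated
  -> R2 @ bar 8 tick 0 v(0, 1): B2/F3 TT -> C3/C4 P8 similar

(3, 0, R1, (0, 1))
(7, 0, R7, (0,))
(7, 0, R7, (1,))
(7, 2, R4, (0, 1))
(8, 0, R2, (0, 1))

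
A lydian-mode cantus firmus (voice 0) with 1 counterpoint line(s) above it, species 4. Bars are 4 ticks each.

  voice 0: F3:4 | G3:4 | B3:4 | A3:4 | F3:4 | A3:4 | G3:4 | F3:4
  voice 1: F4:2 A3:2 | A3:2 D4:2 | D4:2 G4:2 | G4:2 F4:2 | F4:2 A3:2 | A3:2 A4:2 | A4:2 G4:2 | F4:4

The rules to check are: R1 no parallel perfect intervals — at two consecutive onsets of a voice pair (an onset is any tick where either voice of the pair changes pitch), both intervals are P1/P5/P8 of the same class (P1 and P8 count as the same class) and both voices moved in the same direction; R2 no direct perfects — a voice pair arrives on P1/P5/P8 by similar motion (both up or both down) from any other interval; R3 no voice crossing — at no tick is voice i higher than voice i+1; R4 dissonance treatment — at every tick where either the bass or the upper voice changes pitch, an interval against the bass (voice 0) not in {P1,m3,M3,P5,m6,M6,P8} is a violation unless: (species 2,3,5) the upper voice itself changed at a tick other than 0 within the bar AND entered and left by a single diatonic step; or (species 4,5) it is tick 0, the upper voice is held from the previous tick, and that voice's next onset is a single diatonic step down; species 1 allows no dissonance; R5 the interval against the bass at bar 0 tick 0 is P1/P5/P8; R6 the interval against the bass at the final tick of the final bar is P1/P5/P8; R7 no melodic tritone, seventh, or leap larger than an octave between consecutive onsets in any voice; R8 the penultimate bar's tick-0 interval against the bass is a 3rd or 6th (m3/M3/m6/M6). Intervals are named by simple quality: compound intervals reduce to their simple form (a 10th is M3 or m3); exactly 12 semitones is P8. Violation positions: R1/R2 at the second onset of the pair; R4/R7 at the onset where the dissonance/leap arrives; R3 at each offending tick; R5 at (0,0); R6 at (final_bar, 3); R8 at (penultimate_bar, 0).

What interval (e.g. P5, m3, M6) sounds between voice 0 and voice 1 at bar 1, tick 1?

M2

voice 0=G3 voice 1=A3 -> M2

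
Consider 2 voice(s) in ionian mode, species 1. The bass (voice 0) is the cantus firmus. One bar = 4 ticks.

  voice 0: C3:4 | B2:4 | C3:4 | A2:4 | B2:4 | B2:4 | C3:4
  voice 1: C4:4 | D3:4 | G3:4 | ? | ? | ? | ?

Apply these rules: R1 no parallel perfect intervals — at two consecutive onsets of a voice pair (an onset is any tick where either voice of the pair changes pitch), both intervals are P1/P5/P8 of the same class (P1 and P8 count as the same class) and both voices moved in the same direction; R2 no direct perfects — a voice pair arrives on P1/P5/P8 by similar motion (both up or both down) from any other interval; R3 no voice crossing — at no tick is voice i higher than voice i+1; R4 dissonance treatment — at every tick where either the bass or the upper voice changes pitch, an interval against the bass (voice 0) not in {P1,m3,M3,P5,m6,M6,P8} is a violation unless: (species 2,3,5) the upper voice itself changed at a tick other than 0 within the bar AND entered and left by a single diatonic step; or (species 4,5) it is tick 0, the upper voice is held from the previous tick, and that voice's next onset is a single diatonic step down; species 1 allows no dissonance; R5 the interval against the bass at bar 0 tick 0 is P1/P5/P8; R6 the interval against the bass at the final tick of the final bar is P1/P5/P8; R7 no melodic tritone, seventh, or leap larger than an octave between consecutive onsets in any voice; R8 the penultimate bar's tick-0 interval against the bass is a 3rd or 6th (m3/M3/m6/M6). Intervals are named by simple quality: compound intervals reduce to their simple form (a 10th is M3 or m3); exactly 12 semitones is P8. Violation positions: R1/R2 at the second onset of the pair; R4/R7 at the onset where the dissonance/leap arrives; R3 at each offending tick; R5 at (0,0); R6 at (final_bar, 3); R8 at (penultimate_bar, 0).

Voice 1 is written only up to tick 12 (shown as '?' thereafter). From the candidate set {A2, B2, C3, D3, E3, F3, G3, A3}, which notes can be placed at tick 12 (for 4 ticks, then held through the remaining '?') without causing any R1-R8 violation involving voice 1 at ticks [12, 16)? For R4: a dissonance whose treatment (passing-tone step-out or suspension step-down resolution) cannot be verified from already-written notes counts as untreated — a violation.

A2: violates R2,R7
B2: violates R4
C3: legal
D3: violates R4
E3: violates R1
F3: legal
G3: violates R4
A3: legal

{A3, C3, F3}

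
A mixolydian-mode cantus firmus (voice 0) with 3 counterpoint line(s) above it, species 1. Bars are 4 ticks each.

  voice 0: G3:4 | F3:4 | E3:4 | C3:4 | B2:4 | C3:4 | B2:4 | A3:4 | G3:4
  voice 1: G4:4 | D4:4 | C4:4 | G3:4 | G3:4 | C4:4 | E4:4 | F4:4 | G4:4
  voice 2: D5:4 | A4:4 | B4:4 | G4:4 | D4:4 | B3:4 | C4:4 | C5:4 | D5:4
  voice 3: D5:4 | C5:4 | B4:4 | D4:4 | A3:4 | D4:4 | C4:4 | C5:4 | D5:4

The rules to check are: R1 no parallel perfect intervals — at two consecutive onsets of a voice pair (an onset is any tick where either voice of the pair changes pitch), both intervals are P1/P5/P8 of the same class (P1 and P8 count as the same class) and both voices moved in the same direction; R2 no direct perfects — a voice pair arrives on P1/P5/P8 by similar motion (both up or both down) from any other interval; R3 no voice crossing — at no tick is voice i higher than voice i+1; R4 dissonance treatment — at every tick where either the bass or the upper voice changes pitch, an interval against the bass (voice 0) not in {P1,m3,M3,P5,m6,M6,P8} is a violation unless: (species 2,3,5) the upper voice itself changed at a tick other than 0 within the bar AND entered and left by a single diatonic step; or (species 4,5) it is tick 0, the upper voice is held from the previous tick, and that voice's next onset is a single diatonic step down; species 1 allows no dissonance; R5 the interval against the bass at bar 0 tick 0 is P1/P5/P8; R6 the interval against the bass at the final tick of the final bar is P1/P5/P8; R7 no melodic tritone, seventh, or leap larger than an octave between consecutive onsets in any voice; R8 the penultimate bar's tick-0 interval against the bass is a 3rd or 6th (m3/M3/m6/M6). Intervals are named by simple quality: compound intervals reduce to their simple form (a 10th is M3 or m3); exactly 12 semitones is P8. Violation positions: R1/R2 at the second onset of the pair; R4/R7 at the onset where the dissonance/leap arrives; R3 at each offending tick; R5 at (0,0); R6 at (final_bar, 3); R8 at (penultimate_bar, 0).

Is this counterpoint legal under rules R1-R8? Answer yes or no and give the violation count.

bar 0: v0=G3 v1=G4 v2=D5 v3=D5 (P5)
bar 1: v0=F3 v1=D4 v2=A4 v3=C5 (P5)
bar 2: v0=E3 v1=C4 v2=B4 v3=B4 (P5)
bar 3: v0=C3 v1=G3 v2=G4 v3=D4 (M2)
bar 4: v0=B2 v1=G3 v2=D4 v3=A3 (m7)
bar 5: v0=C3 v1=C4 v2=B3 v3=D4 (M2)
bar 6: v0=B2 v1=E4 v2=C4 v3=C4 (m2)
bar 7: v0=A3 v1=F4 v2=C5 v3=C5 (m3)
bar 8: v0=G3 v1=G4 v2=D5 v3=D5 (P5)
  R1 @ bar1.0: G3/D5 P5 -> F3/C5 P5 similar
  R1 @ bar1.0: G4/D5 P5 -> D4/A4 P5 similar
  R1 @ bar2.0: F3/C5 P5 -> E3/B4 P5 similar
  R1 @ bar3.0: E3/B4 P5 -> C3/G4 P5 similar
  R2 @ bar3.0: E3/C4 m6 -> C3/G3 P5 similar
  R2 @ bar3.0: C4/B4 M7 -> G3/G4 P8 similar
  R2 @ bar3.0: C4/B4 M7 -> G3/D4 P5 similar
  R3 @ bar3.0: G4 above D4
  R4 @ bar3.0: C3/D4 M2 untreated
  R3 @ bar3.1: G4 above D4
  R3 @ bar3.2: G4 above D4
  R3 @ bar3.3: G4 above D4
  R3 @ bar4.0: D4 above A3
  R4 @ bar4.0: B2/A3 m7 untreated
  R3 @ bar4.1: D4 above A3
  R3 @ bar4.2: D4 above A3
  R3 @ bar4.3: D4 above A3
  R2 @ bar5.0: B2/G3 m6 -> C3/C4 P8 similar
  R3 @ bar5.0: C4 above B3
  R4 @ bar5.0: C3/B3 M7 untreated
  R4 @ bar5.0: C3/D4 M2 untreated
  R3 @ bar5.1: C4 above B3
  R3 @ bar5.2: C4 above B3
  R3 @ bar5.3: C4 above B3
  R3 @ bar6.0: E4 above C4
  R4 @ bar6.0: B2/E4 P4 untreated
  R4 @ bar6.0: B2/C4 m2 untreated
  R4 @ bar6.0: B2/C4 m2 untreated
  R3 @ bar6.1: E4 above C4
  R3 @ bar6.2: E4 above C4
  R3 @ bar6.3: E4 above C4
  R1 @ bar7.0: C4/C4 P1 -> C5/C5 P1 similar
  R2 @ bar7.0: E4/C4 M3 -> F4/C5 P5 similar
  R2 @ bar7.0: E4/C4 M3 -> F4/C5 P5 similar
  R7 @ bar7.0: B2->A3 leap 10st
  R1 @ bar8.0: F4/C5 P5 -> G4/D5 P5 similar
  R1 @ bar8.0: F4/C5 P5 -> G4/D5 P5 similar
  R1 @ bar8.0: C5/C5 P1 -> D5/D5 P1 similar

No (38 violations)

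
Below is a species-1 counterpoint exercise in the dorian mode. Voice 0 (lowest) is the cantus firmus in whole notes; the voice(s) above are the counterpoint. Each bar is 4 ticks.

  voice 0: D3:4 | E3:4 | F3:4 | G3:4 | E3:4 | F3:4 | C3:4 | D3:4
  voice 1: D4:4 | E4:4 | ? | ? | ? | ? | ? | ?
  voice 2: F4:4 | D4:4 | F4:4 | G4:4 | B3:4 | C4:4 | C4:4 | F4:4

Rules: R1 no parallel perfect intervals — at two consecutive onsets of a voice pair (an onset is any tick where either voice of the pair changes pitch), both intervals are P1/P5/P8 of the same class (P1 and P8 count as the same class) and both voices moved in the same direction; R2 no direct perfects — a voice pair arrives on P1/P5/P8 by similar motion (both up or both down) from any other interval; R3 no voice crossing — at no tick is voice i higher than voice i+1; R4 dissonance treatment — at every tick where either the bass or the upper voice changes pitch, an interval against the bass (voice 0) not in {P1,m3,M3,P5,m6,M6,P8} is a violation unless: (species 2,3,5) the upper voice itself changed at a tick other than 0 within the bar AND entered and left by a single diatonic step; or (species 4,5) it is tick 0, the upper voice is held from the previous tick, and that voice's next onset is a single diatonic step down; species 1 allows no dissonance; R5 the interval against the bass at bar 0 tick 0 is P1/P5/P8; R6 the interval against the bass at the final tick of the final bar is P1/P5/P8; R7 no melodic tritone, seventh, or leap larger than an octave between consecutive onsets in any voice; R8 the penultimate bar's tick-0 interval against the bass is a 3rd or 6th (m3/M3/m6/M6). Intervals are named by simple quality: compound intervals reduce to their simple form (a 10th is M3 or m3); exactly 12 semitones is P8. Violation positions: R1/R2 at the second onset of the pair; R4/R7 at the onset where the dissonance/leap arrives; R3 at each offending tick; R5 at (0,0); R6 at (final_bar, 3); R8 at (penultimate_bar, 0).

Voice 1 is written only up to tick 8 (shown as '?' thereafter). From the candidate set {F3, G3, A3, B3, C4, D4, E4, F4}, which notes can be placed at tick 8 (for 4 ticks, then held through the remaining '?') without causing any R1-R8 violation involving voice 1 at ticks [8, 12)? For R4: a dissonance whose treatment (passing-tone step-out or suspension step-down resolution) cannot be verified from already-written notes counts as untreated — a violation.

{A3, C4, D4}

F3: violates R7
G3: violates R4
A3: legal
B3: violates R4
C4: legal
D4: legal
E4: violates R4
F4: violates R1,R2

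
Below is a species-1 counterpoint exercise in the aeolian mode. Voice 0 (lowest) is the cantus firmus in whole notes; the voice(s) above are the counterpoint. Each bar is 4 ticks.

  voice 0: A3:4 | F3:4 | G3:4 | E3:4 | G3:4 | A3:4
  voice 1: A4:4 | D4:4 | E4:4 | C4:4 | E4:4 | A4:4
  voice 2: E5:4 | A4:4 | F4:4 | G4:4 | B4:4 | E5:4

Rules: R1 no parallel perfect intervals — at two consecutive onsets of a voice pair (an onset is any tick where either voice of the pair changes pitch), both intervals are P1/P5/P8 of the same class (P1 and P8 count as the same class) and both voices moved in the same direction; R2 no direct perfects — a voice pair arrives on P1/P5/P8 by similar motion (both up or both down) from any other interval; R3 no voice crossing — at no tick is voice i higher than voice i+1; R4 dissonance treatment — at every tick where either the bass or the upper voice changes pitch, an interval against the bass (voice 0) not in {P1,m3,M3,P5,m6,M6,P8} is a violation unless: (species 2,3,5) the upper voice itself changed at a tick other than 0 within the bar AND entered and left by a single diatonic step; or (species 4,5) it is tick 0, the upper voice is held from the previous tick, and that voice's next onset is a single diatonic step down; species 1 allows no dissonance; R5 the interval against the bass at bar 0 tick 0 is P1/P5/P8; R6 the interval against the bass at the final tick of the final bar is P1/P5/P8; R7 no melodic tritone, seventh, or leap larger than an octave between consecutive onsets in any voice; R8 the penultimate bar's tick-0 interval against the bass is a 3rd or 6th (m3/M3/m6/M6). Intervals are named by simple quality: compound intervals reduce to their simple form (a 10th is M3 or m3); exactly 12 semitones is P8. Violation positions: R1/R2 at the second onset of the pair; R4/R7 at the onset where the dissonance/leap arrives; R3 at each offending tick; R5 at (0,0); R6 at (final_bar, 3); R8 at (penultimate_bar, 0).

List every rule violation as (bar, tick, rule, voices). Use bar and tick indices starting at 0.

bar 0: v0=A3 v1=A4 v2=E5 downbeat P5
bar 1: v0=F3 v1=D4 v2=A4 downbeat M3
bar 2: v0=G3 v1=E4 v2=F4 downbeat m7
bar 3: v0=E3 v1=C4 v2=G4 downbeat m3
bar 4: v0=G3 v1=E4 v2=B4 downbeat M3
bar 5: v0=A3 v1=A4 v2=E5 downbeat P5
  -> R1 @ bar 1 tick 0 v(1, 2): A4/E5 P5 -> D4/A4 P5 similar
  -> R4 @ bar 2 tick 0 v(0, 2): G3/F4 m7 untreated
  -> R1 @ bar 4 tick 0 v(1, 2): C4/G4 P5 -> E4/B4 P5 similar
  -> R1 @ bar 5 tick 0 v(1, 2): E4/B4 P5 -> A4/E5 P5 similar
  -> R2 @ bar 5 tick 0 v(0, 1): G3/E4 M6 -> A3/A4 P8 similar
  -> R2 @ bar 5 tick 0 v(0, 2): G3/B4 M3 -> A3/E5 P5 similar

(1, 0, R1, (1, 2))
(2, 0, R4, (0, 2))
(4, 0, R1, (1, 2))
(5, 0, R1, (1, 2))
(5, 0, R2, (0, 1))
(5, 0, R2, (0, 2))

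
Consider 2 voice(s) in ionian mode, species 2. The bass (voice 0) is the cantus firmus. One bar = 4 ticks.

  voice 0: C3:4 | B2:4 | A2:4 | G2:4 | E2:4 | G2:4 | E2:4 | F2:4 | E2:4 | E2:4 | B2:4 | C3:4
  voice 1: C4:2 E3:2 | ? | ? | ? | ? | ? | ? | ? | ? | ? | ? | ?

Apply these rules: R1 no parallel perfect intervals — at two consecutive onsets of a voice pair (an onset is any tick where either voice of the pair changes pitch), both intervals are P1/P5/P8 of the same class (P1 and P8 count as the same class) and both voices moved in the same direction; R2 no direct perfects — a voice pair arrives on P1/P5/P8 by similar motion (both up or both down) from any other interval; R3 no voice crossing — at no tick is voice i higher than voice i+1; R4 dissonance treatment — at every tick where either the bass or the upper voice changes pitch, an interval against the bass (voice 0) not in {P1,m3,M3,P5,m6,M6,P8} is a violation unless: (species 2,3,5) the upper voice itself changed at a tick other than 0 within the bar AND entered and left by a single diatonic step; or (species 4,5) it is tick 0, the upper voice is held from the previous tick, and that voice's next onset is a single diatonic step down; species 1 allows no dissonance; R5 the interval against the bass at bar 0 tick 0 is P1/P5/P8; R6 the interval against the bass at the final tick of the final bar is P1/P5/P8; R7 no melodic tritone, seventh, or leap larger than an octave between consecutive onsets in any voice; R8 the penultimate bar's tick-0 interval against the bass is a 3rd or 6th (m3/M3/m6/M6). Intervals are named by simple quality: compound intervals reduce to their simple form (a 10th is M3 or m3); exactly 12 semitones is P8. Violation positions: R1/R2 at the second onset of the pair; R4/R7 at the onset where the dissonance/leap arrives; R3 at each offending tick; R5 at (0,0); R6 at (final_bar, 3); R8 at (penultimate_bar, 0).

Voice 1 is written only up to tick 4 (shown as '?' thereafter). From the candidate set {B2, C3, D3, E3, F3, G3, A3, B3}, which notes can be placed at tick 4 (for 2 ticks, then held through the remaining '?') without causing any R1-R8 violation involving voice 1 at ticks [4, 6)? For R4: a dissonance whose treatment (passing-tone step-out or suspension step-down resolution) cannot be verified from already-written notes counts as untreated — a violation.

B2: violates R2
C3: violates R4
D3: legal
E3: violates R4
F3: violates R4
G3: legal
A3: violates R4
B3: legal

{B3, D3, G3}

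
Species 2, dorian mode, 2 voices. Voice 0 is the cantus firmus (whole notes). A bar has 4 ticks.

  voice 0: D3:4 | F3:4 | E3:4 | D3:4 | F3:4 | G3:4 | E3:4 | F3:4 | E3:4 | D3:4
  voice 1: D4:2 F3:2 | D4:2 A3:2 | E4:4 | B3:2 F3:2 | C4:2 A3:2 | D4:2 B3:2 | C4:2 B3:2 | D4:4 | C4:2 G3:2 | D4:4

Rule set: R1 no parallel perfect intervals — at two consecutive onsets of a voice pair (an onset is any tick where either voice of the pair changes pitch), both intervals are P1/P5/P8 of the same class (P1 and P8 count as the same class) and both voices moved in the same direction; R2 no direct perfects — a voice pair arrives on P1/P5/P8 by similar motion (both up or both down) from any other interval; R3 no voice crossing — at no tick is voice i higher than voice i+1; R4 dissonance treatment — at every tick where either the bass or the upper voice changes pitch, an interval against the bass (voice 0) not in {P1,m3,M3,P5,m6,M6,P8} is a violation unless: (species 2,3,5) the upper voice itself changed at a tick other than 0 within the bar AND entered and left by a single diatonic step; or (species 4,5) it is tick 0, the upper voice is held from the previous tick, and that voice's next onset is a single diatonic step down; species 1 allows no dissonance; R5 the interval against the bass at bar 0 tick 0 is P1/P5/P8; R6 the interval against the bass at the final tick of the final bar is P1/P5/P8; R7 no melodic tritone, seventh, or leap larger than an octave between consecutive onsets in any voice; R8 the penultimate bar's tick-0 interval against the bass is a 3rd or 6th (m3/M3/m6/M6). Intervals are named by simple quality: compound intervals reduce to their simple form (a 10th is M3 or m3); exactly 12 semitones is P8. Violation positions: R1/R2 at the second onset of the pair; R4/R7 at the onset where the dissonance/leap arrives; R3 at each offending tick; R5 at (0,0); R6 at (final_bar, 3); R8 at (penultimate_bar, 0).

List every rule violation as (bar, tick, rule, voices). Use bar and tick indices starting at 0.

(3, 2, R7, (1,))
(4, 0, R2, (0, 1))
(5, 0, R2, (0, 1))

bar 0: v0=D3 v1=D4 downbeat P8
bar 1: v0=F3 v1=D4 downbeat M6
bar 2: v0=E3 v1=E4 downbeat P8
bar 3: v0=D3 v1=B3 downbeat M6
bar 4: v0=F3 v1=C4 downbeat P5
bar 5: v0=G3 v1=D4 downbeat P5
bar 6: v0=E3 v1=C4 downbeat m6
bar 7: v0=F3 v1=D4 downbeat M6
bar 8: v0=E3 v1=C4 downbeat m6
bar 9: v0=D3 v1=D4 downbeat P8
  -> R7 @ bar 3 tick 2 v(1,): B3->F3 leap 6st
  -> R2 @ bar 4 tick 0 v(0, 1): D3/F3 m3 -> F3/C4 P5 similar
  -> R2 @ bar 5 tick 0 v(0, 1): F3/A3 M3 -> G3/D4 P5 similar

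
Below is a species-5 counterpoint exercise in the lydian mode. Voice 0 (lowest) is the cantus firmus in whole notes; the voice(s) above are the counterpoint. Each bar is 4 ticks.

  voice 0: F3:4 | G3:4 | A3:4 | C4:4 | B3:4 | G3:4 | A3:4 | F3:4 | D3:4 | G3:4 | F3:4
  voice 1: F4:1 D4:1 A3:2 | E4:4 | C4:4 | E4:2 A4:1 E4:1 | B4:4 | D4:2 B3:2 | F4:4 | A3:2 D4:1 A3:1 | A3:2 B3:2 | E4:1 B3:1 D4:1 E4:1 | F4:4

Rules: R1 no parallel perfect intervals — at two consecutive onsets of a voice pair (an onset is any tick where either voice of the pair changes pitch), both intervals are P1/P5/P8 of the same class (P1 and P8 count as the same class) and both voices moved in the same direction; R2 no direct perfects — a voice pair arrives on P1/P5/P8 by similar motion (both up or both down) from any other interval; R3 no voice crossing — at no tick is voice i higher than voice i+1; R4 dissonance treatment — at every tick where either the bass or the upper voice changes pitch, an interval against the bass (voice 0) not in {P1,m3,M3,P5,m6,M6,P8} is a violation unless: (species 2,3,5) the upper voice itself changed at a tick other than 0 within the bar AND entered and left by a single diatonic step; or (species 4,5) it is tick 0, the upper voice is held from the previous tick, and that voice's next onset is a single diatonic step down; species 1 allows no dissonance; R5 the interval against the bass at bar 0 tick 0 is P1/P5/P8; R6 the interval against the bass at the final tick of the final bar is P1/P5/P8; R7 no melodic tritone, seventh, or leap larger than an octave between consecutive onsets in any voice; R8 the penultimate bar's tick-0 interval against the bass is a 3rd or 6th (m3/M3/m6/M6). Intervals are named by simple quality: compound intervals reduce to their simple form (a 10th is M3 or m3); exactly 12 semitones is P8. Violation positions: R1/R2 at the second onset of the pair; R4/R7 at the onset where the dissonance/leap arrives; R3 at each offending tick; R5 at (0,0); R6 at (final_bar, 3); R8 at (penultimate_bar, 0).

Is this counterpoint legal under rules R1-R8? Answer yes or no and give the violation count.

No (2 violations)

bar 0: v0=F3 v1=F4 (P8)
bar 1: v0=G3 v1=E4 (M6)
bar 2: v0=A3 v1=C4 (m3)
bar 3: v0=C4 v1=E4 (M3)
bar 4: v0=B3 v1=B4 (P8)
bar 5: v0=G3 v1=D4 (P5)
bar 6: v0=A3 v1=F4 (m6)
bar 7: v0=F3 v1=A3 (M3)
bar 8: v0=D3 v1=A3 (P5)
bar 9: v0=G3 v1=E4 (M6)
bar 10: v0=F3 v1=F4 (P8)
  R2 @ bar5.0: B3/B4 P8 -> G3/D4 P5 similar
  R7 @ bar6.0: B3->F4 leap 6st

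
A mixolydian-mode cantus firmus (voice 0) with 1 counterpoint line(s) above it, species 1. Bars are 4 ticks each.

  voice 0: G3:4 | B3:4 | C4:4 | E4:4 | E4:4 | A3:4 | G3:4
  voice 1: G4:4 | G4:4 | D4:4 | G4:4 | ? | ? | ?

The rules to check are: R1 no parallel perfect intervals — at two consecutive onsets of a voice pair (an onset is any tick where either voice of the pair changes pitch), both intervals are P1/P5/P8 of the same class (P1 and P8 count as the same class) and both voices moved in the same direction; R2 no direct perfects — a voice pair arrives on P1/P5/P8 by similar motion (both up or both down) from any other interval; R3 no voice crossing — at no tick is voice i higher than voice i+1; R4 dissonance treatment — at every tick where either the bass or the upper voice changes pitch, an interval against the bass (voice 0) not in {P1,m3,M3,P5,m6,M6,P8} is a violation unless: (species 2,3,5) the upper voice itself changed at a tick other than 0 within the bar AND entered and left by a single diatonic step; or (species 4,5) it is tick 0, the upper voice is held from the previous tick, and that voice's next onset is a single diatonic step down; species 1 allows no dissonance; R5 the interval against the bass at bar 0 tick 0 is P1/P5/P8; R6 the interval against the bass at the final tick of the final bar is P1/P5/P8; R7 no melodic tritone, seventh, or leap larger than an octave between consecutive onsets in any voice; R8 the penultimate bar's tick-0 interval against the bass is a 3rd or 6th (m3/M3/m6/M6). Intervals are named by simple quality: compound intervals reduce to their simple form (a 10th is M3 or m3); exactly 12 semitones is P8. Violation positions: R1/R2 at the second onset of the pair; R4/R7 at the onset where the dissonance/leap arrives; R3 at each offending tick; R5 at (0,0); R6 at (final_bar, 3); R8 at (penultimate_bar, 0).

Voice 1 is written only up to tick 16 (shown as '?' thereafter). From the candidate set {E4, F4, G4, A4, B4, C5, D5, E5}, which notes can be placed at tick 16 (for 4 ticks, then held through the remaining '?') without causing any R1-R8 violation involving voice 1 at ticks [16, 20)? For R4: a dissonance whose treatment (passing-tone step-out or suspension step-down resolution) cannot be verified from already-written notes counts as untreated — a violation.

E4: legal
F4: violates R4
G4: legal
A4: violates R4
B4: legal
C5: legal
D5: violates R4
E5: legal

{B4, C5, E4, E5, G4}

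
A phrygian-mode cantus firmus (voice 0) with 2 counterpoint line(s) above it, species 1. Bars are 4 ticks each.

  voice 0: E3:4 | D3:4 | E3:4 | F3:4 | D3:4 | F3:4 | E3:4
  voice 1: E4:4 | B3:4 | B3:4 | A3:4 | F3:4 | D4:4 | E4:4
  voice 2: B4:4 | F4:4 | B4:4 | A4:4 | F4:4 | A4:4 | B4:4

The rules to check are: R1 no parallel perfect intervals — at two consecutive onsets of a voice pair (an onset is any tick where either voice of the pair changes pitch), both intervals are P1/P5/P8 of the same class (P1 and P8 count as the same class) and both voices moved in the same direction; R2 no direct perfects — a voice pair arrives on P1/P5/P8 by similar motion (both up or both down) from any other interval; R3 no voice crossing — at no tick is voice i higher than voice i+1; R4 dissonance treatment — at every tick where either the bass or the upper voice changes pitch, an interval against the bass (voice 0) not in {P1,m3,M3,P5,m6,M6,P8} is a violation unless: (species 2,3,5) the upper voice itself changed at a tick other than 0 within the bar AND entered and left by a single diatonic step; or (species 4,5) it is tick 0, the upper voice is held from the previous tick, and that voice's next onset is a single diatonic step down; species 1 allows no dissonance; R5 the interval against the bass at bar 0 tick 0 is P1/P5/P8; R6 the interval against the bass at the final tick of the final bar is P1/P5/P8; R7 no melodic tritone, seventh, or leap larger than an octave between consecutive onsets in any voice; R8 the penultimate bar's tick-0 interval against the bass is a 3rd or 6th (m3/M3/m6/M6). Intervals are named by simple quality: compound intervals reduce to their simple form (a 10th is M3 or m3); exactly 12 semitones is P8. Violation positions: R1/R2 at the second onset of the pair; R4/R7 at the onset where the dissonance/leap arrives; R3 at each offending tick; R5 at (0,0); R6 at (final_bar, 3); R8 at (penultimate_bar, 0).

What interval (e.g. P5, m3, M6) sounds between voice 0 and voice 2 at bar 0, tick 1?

P5

voice 0=E3 voice 2=B4 -> P5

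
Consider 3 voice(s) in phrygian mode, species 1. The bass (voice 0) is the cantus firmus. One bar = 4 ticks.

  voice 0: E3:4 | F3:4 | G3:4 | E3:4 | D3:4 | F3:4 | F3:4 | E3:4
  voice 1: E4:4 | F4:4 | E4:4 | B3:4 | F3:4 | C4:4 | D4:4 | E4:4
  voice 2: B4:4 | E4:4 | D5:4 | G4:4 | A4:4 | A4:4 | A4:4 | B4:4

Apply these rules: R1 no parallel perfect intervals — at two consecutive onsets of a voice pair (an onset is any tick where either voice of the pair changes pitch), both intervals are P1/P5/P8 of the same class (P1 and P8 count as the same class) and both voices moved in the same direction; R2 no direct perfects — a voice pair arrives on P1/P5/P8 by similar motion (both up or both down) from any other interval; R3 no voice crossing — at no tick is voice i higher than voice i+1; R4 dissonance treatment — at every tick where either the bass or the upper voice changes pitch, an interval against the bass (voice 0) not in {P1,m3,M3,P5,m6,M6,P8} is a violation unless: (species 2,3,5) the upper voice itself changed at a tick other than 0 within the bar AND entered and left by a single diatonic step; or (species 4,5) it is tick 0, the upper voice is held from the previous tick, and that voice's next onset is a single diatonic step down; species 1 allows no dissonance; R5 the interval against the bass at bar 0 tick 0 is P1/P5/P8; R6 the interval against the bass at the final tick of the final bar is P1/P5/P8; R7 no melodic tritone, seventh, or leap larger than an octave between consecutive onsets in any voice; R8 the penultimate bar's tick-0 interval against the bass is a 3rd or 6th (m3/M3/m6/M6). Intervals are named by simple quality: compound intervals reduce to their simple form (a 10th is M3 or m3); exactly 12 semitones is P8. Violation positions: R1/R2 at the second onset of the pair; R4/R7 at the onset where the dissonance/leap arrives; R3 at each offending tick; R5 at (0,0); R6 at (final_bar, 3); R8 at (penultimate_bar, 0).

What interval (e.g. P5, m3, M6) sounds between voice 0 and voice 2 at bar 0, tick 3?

voice 0=E3 voice 2=B4 -> P5

P5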